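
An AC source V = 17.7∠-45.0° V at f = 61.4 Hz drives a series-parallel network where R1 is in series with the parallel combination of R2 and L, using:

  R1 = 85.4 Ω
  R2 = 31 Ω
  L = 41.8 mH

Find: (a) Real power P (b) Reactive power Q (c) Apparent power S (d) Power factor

Step 1 — Angular frequency: ω = 2π·f = 2π·61.4 = 385.8 rad/s.
Step 2 — Component impedances:
  R1: Z = R = 85.4 Ω
  R2: Z = R = 31 Ω
  L: Z = jωL = j·385.8·0.0418 = 0 + j16.13 Ω
Step 3 — Parallel branch: R2 || L = 1/(1/R2 + 1/L) = 6.602 + j12.69 Ω.
Step 4 — Series with R1: Z_total = R1 + (R2 || L) = 92 + j12.69 Ω = 92.87∠7.9° Ω.
Step 5 — Source phasor: V = 17.7∠-45.0° V = 12.52 - j12.52 V.
Step 6 — Current: I = V / Z = 0.1151 - j0.1519 A = 0.1906∠-52.9° A.
Step 7 — Complex power: S = V·I* = 3.342 + j0.461 VA.
Step 8 — Real power: P = Re(S) = 3.342 W.
Step 9 — Reactive power: Q = Im(S) = 0.461 VAR.
Step 10 — Apparent power: |S| = 3.373 VA.
Step 11 — Power factor: PF = P/|S| = 0.9906 (lagging).

(a) P = 3.342 W  (b) Q = 0.461 VAR  (c) S = 3.373 VA  (d) PF = 0.9906 (lagging)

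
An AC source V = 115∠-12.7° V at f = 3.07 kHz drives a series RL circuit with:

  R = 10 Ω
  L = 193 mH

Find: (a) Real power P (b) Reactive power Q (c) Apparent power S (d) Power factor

Step 1 — Angular frequency: ω = 2π·f = 2π·3070 = 1.929e+04 rad/s.
Step 2 — Component impedances:
  R: Z = R = 10 Ω
  L: Z = jωL = j·1.929e+04·0.193 = 0 + j3723 Ω
Step 3 — Series combination: Z_total = R + L = 10 + j3723 Ω = 3723∠89.8° Ω.
Step 4 — Source phasor: V = 115∠-12.7° V = 112.2 - j25.28 V.
Step 5 — Current: I = V / Z = -0.00671 - j0.03015 A = 0.03089∠-102.5° A.
Step 6 — Complex power: S = V·I* = 0.009542 + j3.552 VA.
Step 7 — Real power: P = Re(S) = 0.009542 W.
Step 8 — Reactive power: Q = Im(S) = 3.552 VAR.
Step 9 — Apparent power: |S| = 3.552 VA.
Step 10 — Power factor: PF = P/|S| = 0.002686 (lagging).

(a) P = 0.009542 W  (b) Q = 3.552 VAR  (c) S = 3.552 VA  (d) PF = 0.002686 (lagging)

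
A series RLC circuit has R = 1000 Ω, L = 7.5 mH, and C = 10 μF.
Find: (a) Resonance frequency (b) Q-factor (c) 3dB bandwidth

Step 1 — Resonance: ω₀ = 1/√(LC) = 1/√(0.0075·1e-05) = 3651 rad/s.
Step 2 — f₀ = ω₀/(2π) = 581.2 Hz.
Step 3 — Series Q: Q = ω₀L/R = 3651·0.0075/1000 = 0.02739.
Step 4 — Bandwidth: Δω = ω₀/Q = 1.333e+05 rad/s; BW = Δω/(2π) = 2.122e+04 Hz.

(a) f₀ = 581.2 Hz  (b) Q = 0.02739  (c) BW = 2.122e+04 Hz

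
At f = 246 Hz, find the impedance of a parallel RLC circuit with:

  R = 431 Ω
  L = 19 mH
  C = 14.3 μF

Step 1 — Angular frequency: ω = 2π·f = 2π·246 = 1546 rad/s.
Step 2 — Component impedances:
  R: Z = R = 431 Ω
  L: Z = jωL = j·1546·0.019 = 0 + j29.37 Ω
  C: Z = 1/(jωC) = -j/(ω·C) = 0 - j45.24 Ω
Step 3 — Parallel combination: 1/Z_total = 1/R + 1/L + 1/C; Z_total = 15.66 + j80.65 Ω = 82.16∠79.0° Ω.

Z = 15.66 + j80.65 Ω = 82.16∠79.0° Ω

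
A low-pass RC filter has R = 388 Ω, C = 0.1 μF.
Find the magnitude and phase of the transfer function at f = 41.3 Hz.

Step 1 — Angular frequency: ω = 2π·41.3 = 259.5 rad/s.
Step 2 — Transfer function: H(jω) = 1/(1 + jωRC).
Step 3 — Denominator: 1 + jωRC = 1 + j·259.5·388·1e-07 = 1 + j0.01007.
Step 4 — H = 0.9999 - j0.01007.
Step 5 — Magnitude: |H| = 0.9999 (-0.0 dB); phase: φ = -0.6°.

|H| = 0.9999 (-0.0 dB), φ = -0.6°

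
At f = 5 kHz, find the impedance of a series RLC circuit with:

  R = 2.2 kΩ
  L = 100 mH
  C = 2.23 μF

Step 1 — Angular frequency: ω = 2π·f = 2π·5000 = 3.142e+04 rad/s.
Step 2 — Component impedances:
  R: Z = R = 2200 Ω
  L: Z = jωL = j·3.142e+04·0.1 = 0 + j3142 Ω
  C: Z = 1/(jωC) = -j/(ω·C) = 0 - j14.27 Ω
Step 3 — Series combination: Z_total = R + L + C = 2200 + j3127 Ω = 3824∠54.9° Ω.

Z = 2200 + j3127 Ω = 3824∠54.9° Ω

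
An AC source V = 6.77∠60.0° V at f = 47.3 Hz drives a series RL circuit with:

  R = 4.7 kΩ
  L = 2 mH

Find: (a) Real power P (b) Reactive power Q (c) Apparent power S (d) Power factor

Step 1 — Angular frequency: ω = 2π·f = 2π·47.3 = 297.2 rad/s.
Step 2 — Component impedances:
  R: Z = R = 4700 Ω
  L: Z = jωL = j·297.2·0.002 = 0 + j0.5944 Ω
Step 3 — Series combination: Z_total = R + L = 4700 + j0.5944 Ω = 4700∠0.0° Ω.
Step 4 — Source phasor: V = 6.77∠60.0° V = 3.385 + j5.863 V.
Step 5 — Current: I = V / Z = 0.0007204 + j0.001247 A = 0.00144∠60.0° A.
Step 6 — Complex power: S = V·I* = 0.009752 + j1.233e-06 VA.
Step 7 — Real power: P = Re(S) = 0.009752 W.
Step 8 — Reactive power: Q = Im(S) = 1.233e-06 VAR.
Step 9 — Apparent power: |S| = 0.009752 VA.
Step 10 — Power factor: PF = P/|S| = 1 (lagging).

(a) P = 0.009752 W  (b) Q = 1.233e-06 VAR  (c) S = 0.009752 VA  (d) PF = 1 (lagging)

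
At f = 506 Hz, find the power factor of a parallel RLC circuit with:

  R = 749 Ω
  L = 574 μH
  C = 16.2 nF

Step 1 — Angular frequency: ω = 2π·f = 2π·506 = 3179 rad/s.
Step 2 — Component impedances:
  R: Z = R = 749 Ω
  L: Z = jωL = j·3179·0.000574 = 0 + j1.825 Ω
  C: Z = 1/(jωC) = -j/(ω·C) = 0 - j1.942e+04 Ω
Step 3 — Parallel combination: 1/Z_total = 1/R + 1/L + 1/C; Z_total = 0.004447 + j1.825 Ω = 1.825∠89.9° Ω.
Step 4 — Power factor: PF = cos(φ) = Re(Z)/|Z| = 0.004447/1.825 = 0.002437.
Step 5 — Type: Im(Z) = 1.825 ⇒ lagging (phase φ = 89.9°).

PF = 0.002437 (lagging, φ = 89.9°)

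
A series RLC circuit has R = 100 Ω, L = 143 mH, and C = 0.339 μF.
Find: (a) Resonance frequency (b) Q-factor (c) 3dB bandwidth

Step 1 — Resonance: ω₀ = 1/√(LC) = 1/√(0.143·3.39e-07) = 4542 rad/s.
Step 2 — f₀ = ω₀/(2π) = 722.9 Hz.
Step 3 — Series Q: Q = ω₀L/R = 4542·0.143/100 = 6.495.
Step 4 — Bandwidth: Δω = ω₀/Q = 699.3 rad/s; BW = Δω/(2π) = 111.3 Hz.

(a) f₀ = 722.9 Hz  (b) Q = 6.495  (c) BW = 111.3 Hz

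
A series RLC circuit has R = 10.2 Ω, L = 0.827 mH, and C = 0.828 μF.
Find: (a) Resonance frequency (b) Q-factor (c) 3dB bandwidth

Step 1 — Resonance: ω₀ = 1/√(LC) = 1/√(0.000827·8.28e-07) = 3.821e+04 rad/s.
Step 2 — f₀ = ω₀/(2π) = 6082 Hz.
Step 3 — Series Q: Q = ω₀L/R = 3.821e+04·0.000827/10.2 = 3.098.
Step 4 — Bandwidth: Δω = ω₀/Q = 1.233e+04 rad/s; BW = Δω/(2π) = 1963 Hz.

(a) f₀ = 6082 Hz  (b) Q = 3.098  (c) BW = 1963 Hz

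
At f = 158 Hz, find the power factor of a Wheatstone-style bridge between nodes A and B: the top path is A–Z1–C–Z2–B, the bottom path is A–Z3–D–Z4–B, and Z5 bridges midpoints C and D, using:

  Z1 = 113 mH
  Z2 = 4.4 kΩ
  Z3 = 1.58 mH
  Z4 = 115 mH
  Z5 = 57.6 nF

Step 1 — Angular frequency: ω = 2π·f = 2π·158 = 992.7 rad/s.
Step 2 — Component impedances:
  Z1: Z = jωL = j·992.7·0.113 = 0 + j112.2 Ω
  Z2: Z = R = 4400 Ω
  Z3: Z = jωL = j·992.7·0.00158 = 0 + j1.569 Ω
  Z4: Z = jωL = j·992.7·0.115 = 0 + j114.2 Ω
  Z5: Z = 1/(jωC) = -j/(ω·C) = 0 - j1.749e+04 Ω
Step 3 — Bridge requires nodal analysis (the Z5 bridge couples midpoints C and D, so the two paths cannot be reduced to a simple series/parallel combination). Setting node B to ground and injecting 1 A at node A, the 3-node admittance system at A, C, D solves to V_A = Z_AB = 3.037 + j115.6 Ω = 115.6∠88.5° Ω.
Step 4 — Power factor: PF = cos(φ) = Re(Z)/|Z| = 3.0365/115.62 = 0.02626.
Step 5 — Type: Im(Z) = 115.6 ⇒ lagging (phase φ = 88.5°).

PF = 0.02626 (lagging, φ = 88.5°)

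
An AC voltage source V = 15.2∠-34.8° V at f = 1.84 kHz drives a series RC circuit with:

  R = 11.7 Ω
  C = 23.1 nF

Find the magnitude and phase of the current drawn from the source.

Step 1 — Angular frequency: ω = 2π·f = 2π·1840 = 1.156e+04 rad/s.
Step 2 — Component impedances:
  R: Z = R = 11.7 Ω
  C: Z = 1/(jωC) = -j/(ω·C) = 0 - j3744 Ω
Step 3 — Series combination: Z_total = R + C = 11.7 - j3744 Ω = 3744∠-89.8° Ω.
Step 4 — Source phasor: V = 15.2∠-34.8° V = 12.48 - j8.675 V.
Step 5 — Ohm's law: I = V / Z_total = (12.48 - j8.675) / (11.7 - j3744) = 0.002327 + j0.003326 A.
Step 6 — Convert to polar: |I| = 0.004059 A, ∠I = 55.0°.

I = 0.004059∠55.0° A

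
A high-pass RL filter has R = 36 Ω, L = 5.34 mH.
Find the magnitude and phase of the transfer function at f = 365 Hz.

Step 1 — Angular frequency: ω = 2π·365 = 2293 rad/s.
Step 2 — Transfer function: H(jω) = jωL/(R + jωL).
Step 3 — Numerator jωL = j·12.25; denominator R + jωL = 36 + j12.25.
Step 4 — H = 0.1037 + j0.3049.
Step 5 — Magnitude: |H| = 0.3221 (-9.8 dB); phase: φ = 71.2°.

|H| = 0.3221 (-9.8 dB), φ = 71.2°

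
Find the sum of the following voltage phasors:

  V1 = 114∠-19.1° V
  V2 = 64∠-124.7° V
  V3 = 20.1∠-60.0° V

Step 1 — Convert each phasor to rectangular form:
  V1 = 114·(cos(-19.1°) + j·sin(-19.1°)) = 107.7 - j37.3 V
  V2 = 64·(cos(-124.7°) + j·sin(-124.7°)) = -36.43 - j52.62 V
  V3 = 20.1·(cos(-60.0°) + j·sin(-60.0°)) = 10.05 - j17.41 V
Step 2 — Sum components: V_total = 81.34 - j107.3 V.
Step 3 — Convert to polar: |V_total| = 134.7 V, ∠V_total = -52.8°.

V_total = 134.7∠-52.8° V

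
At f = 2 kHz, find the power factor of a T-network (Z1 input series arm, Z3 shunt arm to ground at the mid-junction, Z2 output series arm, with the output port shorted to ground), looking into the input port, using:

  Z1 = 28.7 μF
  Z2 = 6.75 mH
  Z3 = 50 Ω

Step 1 — Angular frequency: ω = 2π·f = 2π·2000 = 1.257e+04 rad/s.
Step 2 — Component impedances:
  Z1: Z = 1/(jωC) = -j/(ω·C) = 0 - j2.773 Ω
  Z2: Z = jωL = j·1.257e+04·0.00675 = 0 + j84.82 Ω
  Z3: Z = R = 50 Ω
Step 3 — With the output port shorted to ground, the output series arm Z2 runs from the junction to ground; the shunt arm Z3 also runs from the junction to ground. They appear in parallel: Z3 || Z2 = 37.11 + j21.87 Ω.
Step 4 — Series with input arm Z1: Z_in = Z1 + (Z3 || Z2) = 37.11 + j19.1 Ω = 41.73∠27.2° Ω.
Step 5 — Power factor: PF = cos(φ) = Re(Z)/|Z| = 37.107/41.734 = 0.8891.
Step 6 — Type: Im(Z) = 19.1 ⇒ lagging (phase φ = 27.2°).

PF = 0.8891 (lagging, φ = 27.2°)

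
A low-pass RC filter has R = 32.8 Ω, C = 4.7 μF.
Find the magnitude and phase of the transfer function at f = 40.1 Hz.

Step 1 — Angular frequency: ω = 2π·40.1 = 252 rad/s.
Step 2 — Transfer function: H(jω) = 1/(1 + jωRC).
Step 3 — Denominator: 1 + jωRC = 1 + j·252·32.8·4.7e-06 = 1 + j0.03884.
Step 4 — H = 0.9985 - j0.03878.
Step 5 — Magnitude: |H| = 0.9992 (-0.0 dB); phase: φ = -2.2°.

|H| = 0.9992 (-0.0 dB), φ = -2.2°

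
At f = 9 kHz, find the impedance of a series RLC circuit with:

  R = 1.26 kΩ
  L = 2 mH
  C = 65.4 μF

Step 1 — Angular frequency: ω = 2π·f = 2π·9000 = 5.655e+04 rad/s.
Step 2 — Component impedances:
  R: Z = R = 1260 Ω
  L: Z = jωL = j·5.655e+04·0.002 = 0 + j113.1 Ω
  C: Z = 1/(jωC) = -j/(ω·C) = 0 - j0.2704 Ω
Step 3 — Series combination: Z_total = R + L + C = 1260 + j112.8 Ω = 1265∠5.1° Ω.

Z = 1260 + j112.8 Ω = 1265∠5.1° Ω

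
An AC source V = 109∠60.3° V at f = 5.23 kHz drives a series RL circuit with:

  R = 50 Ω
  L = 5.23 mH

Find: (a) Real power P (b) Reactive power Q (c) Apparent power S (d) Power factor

Step 1 — Angular frequency: ω = 2π·f = 2π·5230 = 3.286e+04 rad/s.
Step 2 — Component impedances:
  R: Z = R = 50 Ω
  L: Z = jωL = j·3.286e+04·0.00523 = 0 + j171.9 Ω
Step 3 — Series combination: Z_total = R + L = 50 + j171.9 Ω = 179∠73.8° Ω.
Step 4 — Source phasor: V = 109∠60.3° V = 54 + j94.68 V.
Step 5 — Current: I = V / Z = 0.5922 - j0.1419 A = 0.609∠-13.5° A.
Step 6 — Complex power: S = V·I* = 18.54 + j63.74 VA.
Step 7 — Real power: P = Re(S) = 18.54 W.
Step 8 — Reactive power: Q = Im(S) = 63.74 VAR.
Step 9 — Apparent power: |S| = 66.38 VA.
Step 10 — Power factor: PF = P/|S| = 0.2793 (lagging).

(a) P = 18.54 W  (b) Q = 63.74 VAR  (c) S = 66.38 VA  (d) PF = 0.2793 (lagging)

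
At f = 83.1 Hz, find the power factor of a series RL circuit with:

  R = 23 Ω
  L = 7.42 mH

Step 1 — Angular frequency: ω = 2π·f = 2π·83.1 = 522.1 rad/s.
Step 2 — Component impedances:
  R: Z = R = 23 Ω
  L: Z = jωL = j·522.1·0.00742 = 0 + j3.874 Ω
Step 3 — Series combination: Z_total = R + L = 23 + j3.874 Ω = 23.32∠9.6° Ω.
Step 4 — Power factor: PF = cos(φ) = Re(Z)/|Z| = 23/23.324 = 0.9861.
Step 5 — Type: Im(Z) = 3.874 ⇒ lagging (phase φ = 9.6°).

PF = 0.9861 (lagging, φ = 9.6°)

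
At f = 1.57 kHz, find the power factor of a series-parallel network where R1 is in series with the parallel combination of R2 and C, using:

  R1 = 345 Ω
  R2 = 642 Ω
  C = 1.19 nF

Step 1 — Angular frequency: ω = 2π·f = 2π·1570 = 9865 rad/s.
Step 2 — Component impedances:
  R1: Z = R = 345 Ω
  R2: Z = R = 642 Ω
  C: Z = 1/(jωC) = -j/(ω·C) = 0 - j8.519e+04 Ω
Step 3 — Parallel branch: R2 || C = 1/(1/R2 + 1/C) = 642 - j4.838 Ω.
Step 4 — Series with R1: Z_total = R1 + (R2 || C) = 987 - j4.838 Ω = 987∠-0.3° Ω.
Step 5 — Power factor: PF = cos(φ) = Re(Z)/|Z| = 987/987 = 1.
Step 6 — Type: Im(Z) = -4.838 ⇒ leading (phase φ = -0.3°).

PF = 1 (leading, φ = -0.3°)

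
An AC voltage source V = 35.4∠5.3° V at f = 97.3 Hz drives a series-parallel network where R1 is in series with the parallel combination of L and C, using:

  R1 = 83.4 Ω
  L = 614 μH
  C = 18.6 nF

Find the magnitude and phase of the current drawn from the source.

Step 1 — Angular frequency: ω = 2π·f = 2π·97.3 = 611.4 rad/s.
Step 2 — Component impedances:
  R1: Z = R = 83.4 Ω
  L: Z = jωL = j·611.4·0.000614 = 0 + j0.3754 Ω
  C: Z = 1/(jωC) = -j/(ω·C) = 0 - j8.794e+04 Ω
Step 3 — Parallel branch: L || C = 1/(1/L + 1/C) = 0 + j0.3754 Ω.
Step 4 — Series with R1: Z_total = R1 + (L || C) = 83.4 + j0.3754 Ω = 83.4∠0.3° Ω.
Step 5 — Source phasor: V = 35.4∠5.3° V = 35.25 + j3.27 V.
Step 6 — Ohm's law: I = V / Z_total = (35.25 + j3.27) / (83.4 + j0.3754) = 0.4228 + j0.0373 A.
Step 7 — Convert to polar: |I| = 0.4245 A, ∠I = 5.0°.

I = 0.4245∠5.0° A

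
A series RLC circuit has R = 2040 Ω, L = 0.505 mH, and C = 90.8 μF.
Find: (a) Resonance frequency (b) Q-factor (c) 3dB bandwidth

Step 1 — Resonance: ω₀ = 1/√(LC) = 1/√(0.000505·9.08e-05) = 4670 rad/s.
Step 2 — f₀ = ω₀/(2π) = 743.2 Hz.
Step 3 — Series Q: Q = ω₀L/R = 4670·0.000505/2040 = 0.001156.
Step 4 — Bandwidth: Δω = ω₀/Q = 4.04e+06 rad/s; BW = Δω/(2π) = 6.429e+05 Hz.

(a) f₀ = 743.2 Hz  (b) Q = 0.001156  (c) BW = 6.429e+05 Hz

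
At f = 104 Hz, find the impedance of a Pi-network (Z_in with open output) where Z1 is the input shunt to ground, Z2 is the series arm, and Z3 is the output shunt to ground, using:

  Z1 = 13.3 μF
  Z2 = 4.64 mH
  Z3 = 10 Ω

Step 1 — Angular frequency: ω = 2π·f = 2π·104 = 653.5 rad/s.
Step 2 — Component impedances:
  Z1: Z = 1/(jωC) = -j/(ω·C) = 0 - j115.1 Ω
  Z2: Z = jωL = j·653.5·0.00464 = 0 + j3.032 Ω
  Z3: Z = R = 10 Ω
Step 3 — With open output, the series arm Z2 and the output shunt Z3 appear in series to ground: Z2 + Z3 = 10 + j3.032 Ω.
Step 4 — Parallel with input shunt Z1: Z_in = Z1 || (Z2 + Z3) = 10.47 + j2.18 Ω = 10.69∠11.8° Ω.

Z = 10.47 + j2.18 Ω = 10.69∠11.8° Ω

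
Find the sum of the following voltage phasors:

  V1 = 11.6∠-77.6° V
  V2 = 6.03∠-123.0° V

Step 1 — Convert each phasor to rectangular form:
  V1 = 11.6·(cos(-77.6°) + j·sin(-77.6°)) = 2.491 - j11.33 V
  V2 = 6.03·(cos(-123.0°) + j·sin(-123.0°)) = -3.284 - j5.057 V
Step 2 — Sum components: V_total = -0.7932 - j16.39 V.
Step 3 — Convert to polar: |V_total| = 16.41 V, ∠V_total = -92.8°.

V_total = 16.41∠-92.8° V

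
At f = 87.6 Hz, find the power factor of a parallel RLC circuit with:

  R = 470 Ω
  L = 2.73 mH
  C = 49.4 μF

Step 1 — Angular frequency: ω = 2π·f = 2π·87.6 = 550.4 rad/s.
Step 2 — Component impedances:
  R: Z = R = 470 Ω
  L: Z = jωL = j·550.4·0.00273 = 0 + j1.503 Ω
  C: Z = 1/(jωC) = -j/(ω·C) = 0 - j36.78 Ω
Step 3 — Parallel combination: 1/Z_total = 1/R + 1/L + 1/C; Z_total = 0.005222 + j1.567 Ω = 1.567∠89.8° Ω.
Step 4 — Power factor: PF = cos(φ) = Re(Z)/|Z| = 0.0052218/1.5666 = 0.003333.
Step 5 — Type: Im(Z) = 1.567 ⇒ lagging (phase φ = 89.8°).

PF = 0.003333 (lagging, φ = 89.8°)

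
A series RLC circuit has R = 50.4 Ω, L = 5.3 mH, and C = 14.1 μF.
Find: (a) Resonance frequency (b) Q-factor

Step 1 — Resonance condition Im(Z)=0 gives ω₀ = 1/√(LC).
Step 2 — ω₀ = 1/√(0.0053·1.41e-05) = 3658 rad/s.
Step 3 — f₀ = ω₀/(2π) = 582.2 Hz.
Step 4 — Series Q: Q = ω₀L/R = 3658·0.0053/50.4 = 0.3847.

(a) f₀ = 582.2 Hz  (b) Q = 0.3847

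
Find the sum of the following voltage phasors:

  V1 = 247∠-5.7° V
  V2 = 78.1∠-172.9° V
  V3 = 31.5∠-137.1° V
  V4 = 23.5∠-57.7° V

Step 1 — Convert each phasor to rectangular form:
  V1 = 247·(cos(-5.7°) + j·sin(-5.7°)) = 245.8 - j24.53 V
  V2 = 78.1·(cos(-172.9°) + j·sin(-172.9°)) = -77.5 - j9.653 V
  V3 = 31.5·(cos(-137.1°) + j·sin(-137.1°)) = -23.08 - j21.44 V
  V4 = 23.5·(cos(-57.7°) + j·sin(-57.7°)) = 12.56 - j19.86 V
Step 2 — Sum components: V_total = 157.8 - j75.49 V.
Step 3 — Convert to polar: |V_total| = 174.9 V, ∠V_total = -25.6°.

V_total = 174.9∠-25.6° V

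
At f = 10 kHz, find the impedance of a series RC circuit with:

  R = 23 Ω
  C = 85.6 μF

Step 1 — Angular frequency: ω = 2π·f = 2π·1e+04 = 6.283e+04 rad/s.
Step 2 — Component impedances:
  R: Z = R = 23 Ω
  C: Z = 1/(jωC) = -j/(ω·C) = 0 - j0.1859 Ω
Step 3 — Series combination: Z_total = R + C = 23 - j0.1859 Ω = 23∠-0.5° Ω.

Z = 23 - j0.1859 Ω = 23∠-0.5° Ω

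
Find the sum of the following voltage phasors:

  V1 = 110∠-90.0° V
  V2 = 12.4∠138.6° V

Step 1 — Convert each phasor to rectangular form:
  V1 = 110·(cos(-90.0°) + j·sin(-90.0°)) = 0 - j110 V
  V2 = 12.4·(cos(138.6°) + j·sin(138.6°)) = -9.301 + j8.2 V
Step 2 — Sum components: V_total = -9.301 - j101.8 V.
Step 3 — Convert to polar: |V_total| = 102.2 V, ∠V_total = -95.2°.

V_total = 102.2∠-95.2° V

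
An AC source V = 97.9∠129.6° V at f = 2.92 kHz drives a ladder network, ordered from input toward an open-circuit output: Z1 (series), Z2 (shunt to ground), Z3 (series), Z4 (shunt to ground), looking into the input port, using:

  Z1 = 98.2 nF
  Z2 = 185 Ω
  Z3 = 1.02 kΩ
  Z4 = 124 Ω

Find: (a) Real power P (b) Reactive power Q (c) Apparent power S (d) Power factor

Step 1 — Angular frequency: ω = 2π·f = 2π·2920 = 1.835e+04 rad/s.
Step 2 — Component impedances:
  Z1: Z = 1/(jωC) = -j/(ω·C) = 0 - j555 Ω
  Z2: Z = R = 185 Ω
  Z3: Z = R = 1020 Ω
  Z4: Z = R = 124 Ω
Step 3 — Ladder network (open output): work backward from the far end, alternating series and parallel combinations. Z_in = 159.2 - j555 Ω = 577.4∠-74.0° Ω.
Step 4 — Source phasor: V = 97.9∠129.6° V = -62.4 + j75.43 V.
Step 5 — Current: I = V / Z = -0.1554 - j0.06785 A = 0.1695∠-156.4° A.
Step 6 — Complex power: S = V·I* = 4.578 - j15.95 VA.
Step 7 — Real power: P = Re(S) = 4.578 W.
Step 8 — Reactive power: Q = Im(S) = -15.95 VAR.
Step 9 — Apparent power: |S| = 16.6 VA.
Step 10 — Power factor: PF = P/|S| = 0.2758 (leading).

(a) P = 4.578 W  (b) Q = -15.95 VAR  (c) S = 16.6 VA  (d) PF = 0.2758 (leading)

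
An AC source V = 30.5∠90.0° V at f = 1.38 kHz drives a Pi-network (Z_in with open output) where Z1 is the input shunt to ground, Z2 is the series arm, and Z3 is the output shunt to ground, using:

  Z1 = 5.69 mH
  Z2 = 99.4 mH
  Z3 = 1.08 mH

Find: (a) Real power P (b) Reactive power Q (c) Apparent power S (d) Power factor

Step 1 — Angular frequency: ω = 2π·f = 2π·1380 = 8671 rad/s.
Step 2 — Component impedances:
  Z1: Z = jωL = j·8671·0.00569 = 0 + j49.34 Ω
  Z2: Z = jωL = j·8671·0.0994 = 0 + j861.9 Ω
  Z3: Z = jωL = j·8671·0.00108 = 0 + j9.364 Ω
Step 3 — With open output, the series arm Z2 and the output shunt Z3 appear in series to ground: Z2 + Z3 = 0 + j871.2 Ω.
Step 4 — Parallel with input shunt Z1: Z_in = Z1 || (Z2 + Z3) = 0 + j46.69 Ω = 46.69∠90.0° Ω.
Step 5 — Source phasor: V = 30.5∠90.0° V = 0 + j30.5 V.
Step 6 — Current: I = V / Z = 0.6532 A = 0.6532∠-0.0° A.
Step 7 — Complex power: S = V·I* = 0 + j19.92 VA.
Step 8 — Real power: P = Re(S) = 0 W.
Step 9 — Reactive power: Q = Im(S) = 19.92 VAR.
Step 10 — Apparent power: |S| = 19.92 VA.
Step 11 — Power factor: PF = P/|S| = 0 (lagging).

(a) P = 0 W  (b) Q = 19.92 VAR  (c) S = 19.92 VA  (d) PF = 0 (lagging)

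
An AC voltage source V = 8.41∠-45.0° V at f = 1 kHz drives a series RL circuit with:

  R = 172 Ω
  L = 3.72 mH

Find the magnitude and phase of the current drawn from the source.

Step 1 — Angular frequency: ω = 2π·f = 2π·1000 = 6283 rad/s.
Step 2 — Component impedances:
  R: Z = R = 172 Ω
  L: Z = jωL = j·6283·0.00372 = 0 + j23.37 Ω
Step 3 — Series combination: Z_total = R + L = 172 + j23.37 Ω = 173.6∠7.7° Ω.
Step 4 — Source phasor: V = 8.41∠-45.0° V = 5.947 - j5.947 V.
Step 5 — Ohm's law: I = V / Z_total = (5.947 - j5.947) / (172 + j23.37) = 0.02933 - j0.03856 A.
Step 6 — Convert to polar: |I| = 0.04845 A, ∠I = -52.7°.

I = 0.04845∠-52.7° A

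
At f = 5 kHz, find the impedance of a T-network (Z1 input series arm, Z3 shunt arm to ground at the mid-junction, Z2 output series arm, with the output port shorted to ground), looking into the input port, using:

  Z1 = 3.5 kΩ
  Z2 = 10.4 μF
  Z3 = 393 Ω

Step 1 — Angular frequency: ω = 2π·f = 2π·5000 = 3.142e+04 rad/s.
Step 2 — Component impedances:
  Z1: Z = R = 3500 Ω
  Z2: Z = 1/(jωC) = -j/(ω·C) = 0 - j3.061 Ω
  Z3: Z = R = 393 Ω
Step 3 — With the output port shorted to ground, the output series arm Z2 runs from the junction to ground; the shunt arm Z3 also runs from the junction to ground. They appear in parallel: Z3 || Z2 = 0.02383 - j3.06 Ω.
Step 4 — Series with input arm Z1: Z_in = Z1 + (Z3 || Z2) = 3500 - j3.06 Ω = 3500∠-0.1° Ω.

Z = 3500 - j3.06 Ω = 3500∠-0.1° Ω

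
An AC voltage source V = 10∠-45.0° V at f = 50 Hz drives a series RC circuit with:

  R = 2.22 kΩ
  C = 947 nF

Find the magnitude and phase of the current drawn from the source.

Step 1 — Angular frequency: ω = 2π·f = 2π·50 = 314.2 rad/s.
Step 2 — Component impedances:
  R: Z = R = 2220 Ω
  C: Z = 1/(jωC) = -j/(ω·C) = 0 - j3361 Ω
Step 3 — Series combination: Z_total = R + C = 2220 - j3361 Ω = 4028∠-56.6° Ω.
Step 4 — Source phasor: V = 10∠-45.0° V = 7.071 - j7.071 V.
Step 5 — Ohm's law: I = V / Z_total = (7.071 - j7.071) / (2220 - j3361) = 0.002432 + j0.0004973 A.
Step 6 — Convert to polar: |I| = 0.002483 A, ∠I = 11.6°.

I = 0.002483∠11.6° A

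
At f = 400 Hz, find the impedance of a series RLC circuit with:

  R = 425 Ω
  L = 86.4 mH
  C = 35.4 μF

Step 1 — Angular frequency: ω = 2π·f = 2π·400 = 2513 rad/s.
Step 2 — Component impedances:
  R: Z = R = 425 Ω
  L: Z = jωL = j·2513·0.0864 = 0 + j217.1 Ω
  C: Z = 1/(jωC) = -j/(ω·C) = 0 - j11.24 Ω
Step 3 — Series combination: Z_total = R + L + C = 425 + j205.9 Ω = 472.3∠25.8° Ω.

Z = 425 + j205.9 Ω = 472.3∠25.8° Ω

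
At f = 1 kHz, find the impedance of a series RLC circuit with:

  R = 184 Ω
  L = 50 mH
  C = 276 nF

Step 1 — Angular frequency: ω = 2π·f = 2π·1000 = 6283 rad/s.
Step 2 — Component impedances:
  R: Z = R = 184 Ω
  L: Z = jωL = j·6283·0.05 = 0 + j314.2 Ω
  C: Z = 1/(jωC) = -j/(ω·C) = 0 - j576.6 Ω
Step 3 — Series combination: Z_total = R + L + C = 184 - j262.5 Ω = 320.6∠-55.0° Ω.

Z = 184 - j262.5 Ω = 320.6∠-55.0° Ω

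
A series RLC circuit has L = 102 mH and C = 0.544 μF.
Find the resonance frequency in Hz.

Step 1 — Resonance condition Im(Z)=0 gives ω₀ = 1/√(LC).
Step 2 — ω₀ = 1/√(0.102·5.44e-07) = 4245 rad/s.
Step 3 — f₀ = ω₀/(2π) = 675.6 Hz.

f₀ = 675.6 Hz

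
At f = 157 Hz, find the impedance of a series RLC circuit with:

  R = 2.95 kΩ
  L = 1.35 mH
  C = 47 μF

Step 1 — Angular frequency: ω = 2π·f = 2π·157 = 986.5 rad/s.
Step 2 — Component impedances:
  R: Z = R = 2950 Ω
  L: Z = jωL = j·986.5·0.00135 = 0 + j1.332 Ω
  C: Z = 1/(jωC) = -j/(ω·C) = 0 - j21.57 Ω
Step 3 — Series combination: Z_total = R + L + C = 2950 - j20.24 Ω = 2950∠-0.4° Ω.

Z = 2950 - j20.24 Ω = 2950∠-0.4° Ω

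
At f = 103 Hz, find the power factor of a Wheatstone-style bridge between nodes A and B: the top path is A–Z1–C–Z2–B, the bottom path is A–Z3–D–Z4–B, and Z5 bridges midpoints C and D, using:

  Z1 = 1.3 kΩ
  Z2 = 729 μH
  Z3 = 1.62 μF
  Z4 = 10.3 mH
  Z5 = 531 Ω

Step 1 — Angular frequency: ω = 2π·f = 2π·103 = 647.2 rad/s.
Step 2 — Component impedances:
  Z1: Z = R = 1300 Ω
  Z2: Z = jωL = j·647.2·0.000729 = 0 + j0.4718 Ω
  Z3: Z = 1/(jωC) = -j/(ω·C) = 0 - j953.8 Ω
  Z4: Z = jωL = j·647.2·0.0103 = 0 + j6.666 Ω
  Z5: Z = R = 531 Ω
Step 3 — Bridge requires nodal analysis (the Z5 bridge couples midpoints C and D, so the two paths cannot be reduced to a simple series/parallel combination). Setting node B to ground and injecting 1 A at node A, the 3-node admittance system at A, C, D solves to V_A = Z_AB = 451 - j618.7 Ω = 765.6∠-53.9° Ω.
Step 4 — Power factor: PF = cos(φ) = Re(Z)/|Z| = 450.96/765.62 = 0.589.
Step 5 — Type: Im(Z) = -618.7 ⇒ leading (phase φ = -53.9°).

PF = 0.589 (leading, φ = -53.9°)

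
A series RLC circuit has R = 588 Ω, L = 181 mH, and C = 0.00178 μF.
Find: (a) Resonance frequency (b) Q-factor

Step 1 — Resonance condition Im(Z)=0 gives ω₀ = 1/√(LC).
Step 2 — ω₀ = 1/√(0.181·1.78e-09) = 5.571e+04 rad/s.
Step 3 — f₀ = ω₀/(2π) = 8867 Hz.
Step 4 — Series Q: Q = ω₀L/R = 5.571e+04·0.181/588 = 17.15.

(a) f₀ = 8867 Hz  (b) Q = 17.15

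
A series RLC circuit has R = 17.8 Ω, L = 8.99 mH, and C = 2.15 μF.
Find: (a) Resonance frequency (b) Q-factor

Step 1 — Resonance condition Im(Z)=0 gives ω₀ = 1/√(LC).
Step 2 — ω₀ = 1/√(0.00899·2.15e-06) = 7193 rad/s.
Step 3 — f₀ = ω₀/(2π) = 1145 Hz.
Step 4 — Series Q: Q = ω₀L/R = 7193·0.00899/17.8 = 3.633.

(a) f₀ = 1145 Hz  (b) Q = 3.633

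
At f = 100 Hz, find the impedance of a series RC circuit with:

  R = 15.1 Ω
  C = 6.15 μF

Step 1 — Angular frequency: ω = 2π·f = 2π·100 = 628.3 rad/s.
Step 2 — Component impedances:
  R: Z = R = 15.1 Ω
  C: Z = 1/(jωC) = -j/(ω·C) = 0 - j258.8 Ω
Step 3 — Series combination: Z_total = R + C = 15.1 - j258.8 Ω = 259.2∠-86.7° Ω.

Z = 15.1 - j258.8 Ω = 259.2∠-86.7° Ω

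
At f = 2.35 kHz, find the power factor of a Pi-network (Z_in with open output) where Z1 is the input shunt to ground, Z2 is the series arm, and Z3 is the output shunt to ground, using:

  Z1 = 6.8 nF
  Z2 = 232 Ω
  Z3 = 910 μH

Step 1 — Angular frequency: ω = 2π·f = 2π·2350 = 1.477e+04 rad/s.
Step 2 — Component impedances:
  Z1: Z = 1/(jωC) = -j/(ω·C) = 0 - j9960 Ω
  Z2: Z = R = 232 Ω
  Z3: Z = jωL = j·1.477e+04·0.00091 = 0 + j13.44 Ω
Step 3 — With open output, the series arm Z2 and the output shunt Z3 appear in series to ground: Z2 + Z3 = 232 + j13.44 Ω.
Step 4 — Parallel with input shunt Z1: Z_in = Z1 || (Z2 + Z3) = 232.5 + j8.032 Ω = 232.6∠2.0° Ω.
Step 5 — Power factor: PF = cos(φ) = Re(Z)/|Z| = 232.5/232.64 = 0.9994.
Step 6 — Type: Im(Z) = 8.032 ⇒ lagging (phase φ = 2.0°).

PF = 0.9994 (lagging, φ = 2.0°)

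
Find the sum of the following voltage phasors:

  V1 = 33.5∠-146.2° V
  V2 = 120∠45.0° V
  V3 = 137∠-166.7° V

Step 1 — Convert each phasor to rectangular form:
  V1 = 33.5·(cos(-146.2°) + j·sin(-146.2°)) = -27.84 - j18.64 V
  V2 = 120·(cos(45.0°) + j·sin(45.0°)) = 84.85 + j84.85 V
  V3 = 137·(cos(-166.7°) + j·sin(-166.7°)) = -133.3 - j31.52 V
Step 2 — Sum components: V_total = -76.31 + j34.7 V.
Step 3 — Convert to polar: |V_total| = 83.83 V, ∠V_total = 155.5°.

V_total = 83.83∠155.5° V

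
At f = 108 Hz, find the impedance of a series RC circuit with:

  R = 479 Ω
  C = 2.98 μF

Step 1 — Angular frequency: ω = 2π·f = 2π·108 = 678.6 rad/s.
Step 2 — Component impedances:
  R: Z = R = 479 Ω
  C: Z = 1/(jωC) = -j/(ω·C) = 0 - j494.5 Ω
Step 3 — Series combination: Z_total = R + C = 479 - j494.5 Ω = 688.5∠-45.9° Ω.

Z = 479 - j494.5 Ω = 688.5∠-45.9° Ω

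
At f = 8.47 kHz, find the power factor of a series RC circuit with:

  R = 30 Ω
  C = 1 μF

Step 1 — Angular frequency: ω = 2π·f = 2π·8470 = 5.322e+04 rad/s.
Step 2 — Component impedances:
  R: Z = R = 30 Ω
  C: Z = 1/(jωC) = -j/(ω·C) = 0 - j18.79 Ω
Step 3 — Series combination: Z_total = R + C = 30 - j18.79 Ω = 35.4∠-32.1° Ω.
Step 4 — Power factor: PF = cos(φ) = Re(Z)/|Z| = 30/35.4 = 0.8475.
Step 5 — Type: Im(Z) = -18.79 ⇒ leading (phase φ = -32.1°).

PF = 0.8475 (leading, φ = -32.1°)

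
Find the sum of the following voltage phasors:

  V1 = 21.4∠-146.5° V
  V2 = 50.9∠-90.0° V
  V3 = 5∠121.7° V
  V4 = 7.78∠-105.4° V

Step 1 — Convert each phasor to rectangular form:
  V1 = 21.4·(cos(-146.5°) + j·sin(-146.5°)) = -17.85 - j11.81 V
  V2 = 50.9·(cos(-90.0°) + j·sin(-90.0°)) = 0 - j50.9 V
  V3 = 5·(cos(121.7°) + j·sin(121.7°)) = -2.627 + j4.254 V
  V4 = 7.78·(cos(-105.4°) + j·sin(-105.4°)) = -2.066 - j7.501 V
Step 2 — Sum components: V_total = -22.54 - j65.96 V.
Step 3 — Convert to polar: |V_total| = 69.7 V, ∠V_total = -108.9°.

V_total = 69.7∠-108.9° V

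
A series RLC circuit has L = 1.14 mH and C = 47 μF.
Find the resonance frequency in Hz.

Step 1 — Resonance condition Im(Z)=0 gives ω₀ = 1/√(LC).
Step 2 — ω₀ = 1/√(0.00114·4.7e-05) = 4320 rad/s.
Step 3 — f₀ = ω₀/(2π) = 687.6 Hz.

f₀ = 687.6 Hz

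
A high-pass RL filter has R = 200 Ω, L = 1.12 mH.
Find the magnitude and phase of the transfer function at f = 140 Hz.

Step 1 — Angular frequency: ω = 2π·140 = 879.6 rad/s.
Step 2 — Transfer function: H(jω) = jωL/(R + jωL).
Step 3 — Numerator jωL = j·0.9852; denominator R + jωL = 200 + j0.9852.
Step 4 — H = 2.427e-05 + j0.004926.
Step 5 — Magnitude: |H| = 0.004926 (-46.2 dB); phase: φ = 89.7°.

|H| = 0.004926 (-46.2 dB), φ = 89.7°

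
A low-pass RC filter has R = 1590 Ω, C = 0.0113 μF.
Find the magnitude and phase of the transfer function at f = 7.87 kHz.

Step 1 — Angular frequency: ω = 2π·7870 = 4.945e+04 rad/s.
Step 2 — Transfer function: H(jω) = 1/(1 + jωRC).
Step 3 — Denominator: 1 + jωRC = 1 + j·4.945e+04·1590·1.13e-08 = 1 + j0.8884.
Step 4 — H = 0.5589 - j0.4965.
Step 5 — Magnitude: |H| = 0.7476 (-2.5 dB); phase: φ = -41.6°.

|H| = 0.7476 (-2.5 dB), φ = -41.6°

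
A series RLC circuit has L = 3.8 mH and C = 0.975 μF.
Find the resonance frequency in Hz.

Step 1 — Resonance condition Im(Z)=0 gives ω₀ = 1/√(LC).
Step 2 — ω₀ = 1/√(0.0038·9.75e-07) = 1.643e+04 rad/s.
Step 3 — f₀ = ω₀/(2π) = 2615 Hz.

f₀ = 2615 Hz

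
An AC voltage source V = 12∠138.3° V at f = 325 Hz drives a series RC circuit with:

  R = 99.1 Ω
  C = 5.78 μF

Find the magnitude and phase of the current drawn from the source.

Step 1 — Angular frequency: ω = 2π·f = 2π·325 = 2042 rad/s.
Step 2 — Component impedances:
  R: Z = R = 99.1 Ω
  C: Z = 1/(jωC) = -j/(ω·C) = 0 - j84.72 Ω
Step 3 — Series combination: Z_total = R + C = 99.1 - j84.72 Ω = 130.4∠-40.5° Ω.
Step 4 — Source phasor: V = 12∠138.3° V = -8.96 + j7.983 V.
Step 5 — Ohm's law: I = V / Z_total = (-8.96 + j7.983) / (99.1 - j84.72) = -0.09202 + j0.001882 A.
Step 6 — Convert to polar: |I| = 0.09204 A, ∠I = 178.8°.

I = 0.09204∠178.8° A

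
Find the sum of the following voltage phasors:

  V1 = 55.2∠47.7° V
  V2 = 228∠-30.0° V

Step 1 — Convert each phasor to rectangular form:
  V1 = 55.2·(cos(47.7°) + j·sin(47.7°)) = 37.15 + j40.83 V
  V2 = 228·(cos(-30.0°) + j·sin(-30.0°)) = 197.5 - j114 V
Step 2 — Sum components: V_total = 234.6 - j73.17 V.
Step 3 — Convert to polar: |V_total| = 245.8 V, ∠V_total = -17.3°.

V_total = 245.8∠-17.3° V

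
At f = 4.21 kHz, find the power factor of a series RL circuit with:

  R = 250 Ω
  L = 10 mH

Step 1 — Angular frequency: ω = 2π·f = 2π·4210 = 2.645e+04 rad/s.
Step 2 — Component impedances:
  R: Z = R = 250 Ω
  L: Z = jωL = j·2.645e+04·0.01 = 0 + j264.5 Ω
Step 3 — Series combination: Z_total = R + L = 250 + j264.5 Ω = 364∠46.6° Ω.
Step 4 — Power factor: PF = cos(φ) = Re(Z)/|Z| = 250/363.97 = 0.6869.
Step 5 — Type: Im(Z) = 264.5 ⇒ lagging (phase φ = 46.6°).

PF = 0.6869 (lagging, φ = 46.6°)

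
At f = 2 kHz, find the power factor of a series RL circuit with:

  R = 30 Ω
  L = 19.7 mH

Step 1 — Angular frequency: ω = 2π·f = 2π·2000 = 1.257e+04 rad/s.
Step 2 — Component impedances:
  R: Z = R = 30 Ω
  L: Z = jωL = j·1.257e+04·0.0197 = 0 + j247.6 Ω
Step 3 — Series combination: Z_total = R + L = 30 + j247.6 Ω = 249.4∠83.1° Ω.
Step 4 — Power factor: PF = cos(φ) = Re(Z)/|Z| = 30/249.4 = 0.1203.
Step 5 — Type: Im(Z) = 247.6 ⇒ lagging (phase φ = 83.1°).

PF = 0.1203 (lagging, φ = 83.1°)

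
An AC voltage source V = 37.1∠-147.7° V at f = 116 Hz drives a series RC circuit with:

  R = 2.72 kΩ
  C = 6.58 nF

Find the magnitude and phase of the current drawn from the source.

Step 1 — Angular frequency: ω = 2π·f = 2π·116 = 728.8 rad/s.
Step 2 — Component impedances:
  R: Z = R = 2720 Ω
  C: Z = 1/(jωC) = -j/(ω·C) = 0 - j2.085e+05 Ω
Step 3 — Series combination: Z_total = R + C = 2720 - j2.085e+05 Ω = 2.085e+05∠-89.3° Ω.
Step 4 — Source phasor: V = 37.1∠-147.7° V = -31.36 - j19.82 V.
Step 5 — Ohm's law: I = V / Z_total = (-31.36 - j19.82) / (2720 - j2.085e+05) = 9.31e-05 - j0.0001516 A.
Step 6 — Convert to polar: |I| = 0.0001779 A, ∠I = -58.4°.

I = 0.0001779∠-58.4° A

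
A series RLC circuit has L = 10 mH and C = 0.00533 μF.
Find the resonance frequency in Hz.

Step 1 — Resonance condition Im(Z)=0 gives ω₀ = 1/√(LC).
Step 2 — ω₀ = 1/√(0.01·5.33e-09) = 1.37e+05 rad/s.
Step 3 — f₀ = ω₀/(2π) = 2.18e+04 Hz.

f₀ = 2.18e+04 Hz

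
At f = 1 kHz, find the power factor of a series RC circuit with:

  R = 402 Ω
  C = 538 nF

Step 1 — Angular frequency: ω = 2π·f = 2π·1000 = 6283 rad/s.
Step 2 — Component impedances:
  R: Z = R = 402 Ω
  C: Z = 1/(jωC) = -j/(ω·C) = 0 - j295.8 Ω
Step 3 — Series combination: Z_total = R + C = 402 - j295.8 Ω = 499.1∠-36.3° Ω.
Step 4 — Power factor: PF = cos(φ) = Re(Z)/|Z| = 402/499.1 = 0.8054.
Step 5 — Type: Im(Z) = -295.8 ⇒ leading (phase φ = -36.3°).

PF = 0.8054 (leading, φ = -36.3°)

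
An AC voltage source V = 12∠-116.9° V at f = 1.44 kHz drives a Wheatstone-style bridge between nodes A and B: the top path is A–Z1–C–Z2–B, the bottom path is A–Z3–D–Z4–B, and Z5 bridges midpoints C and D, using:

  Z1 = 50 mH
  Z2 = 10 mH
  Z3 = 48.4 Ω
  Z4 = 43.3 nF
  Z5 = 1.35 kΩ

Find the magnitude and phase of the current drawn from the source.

Step 1 — Angular frequency: ω = 2π·f = 2π·1440 = 9048 rad/s.
Step 2 — Component impedances:
  Z1: Z = jωL = j·9048·0.05 = 0 + j452.4 Ω
  Z2: Z = jωL = j·9048·0.01 = 0 + j90.48 Ω
  Z3: Z = R = 48.4 Ω
  Z4: Z = 1/(jωC) = -j/(ω·C) = 0 - j2553 Ω
  Z5: Z = R = 1350 Ω
Step 3 — Bridge requires nodal analysis (the Z5 bridge couples midpoints C and D, so the two paths cannot be reduced to a simple series/parallel combination). Setting node B to ground and injecting 1 A at node A, the 3-node admittance system at A, C, D solves to V_A = Z_AB = 200.4 + j600 Ω = 632.6∠71.5° Ω.
Step 4 — Source phasor: V = 12∠-116.9° V = -5.429 - j10.7 V.
Step 5 — Ohm's law: I = V / Z_total = (-5.429 - j10.7) / (200.4 + j600) = -0.01876 + j0.002781 A.
Step 6 — Convert to polar: |I| = 0.01897 A, ∠I = 171.6°.

I = 0.01897∠171.6° A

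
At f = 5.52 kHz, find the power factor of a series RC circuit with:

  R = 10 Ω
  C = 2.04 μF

Step 1 — Angular frequency: ω = 2π·f = 2π·5520 = 3.468e+04 rad/s.
Step 2 — Component impedances:
  R: Z = R = 10 Ω
  C: Z = 1/(jωC) = -j/(ω·C) = 0 - j14.13 Ω
Step 3 — Series combination: Z_total = R + C = 10 - j14.13 Ω = 17.31∠-54.7° Ω.
Step 4 — Power factor: PF = cos(φ) = Re(Z)/|Z| = 10/17.313 = 0.5776.
Step 5 — Type: Im(Z) = -14.13 ⇒ leading (phase φ = -54.7°).

PF = 0.5776 (leading, φ = -54.7°)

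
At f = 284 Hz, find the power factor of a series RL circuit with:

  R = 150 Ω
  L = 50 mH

Step 1 — Angular frequency: ω = 2π·f = 2π·284 = 1784 rad/s.
Step 2 — Component impedances:
  R: Z = R = 150 Ω
  L: Z = jωL = j·1784·0.05 = 0 + j89.22 Ω
Step 3 — Series combination: Z_total = R + L = 150 + j89.22 Ω = 174.5∠30.7° Ω.
Step 4 — Power factor: PF = cos(φ) = Re(Z)/|Z| = 150/174.53 = 0.8595.
Step 5 — Type: Im(Z) = 89.22 ⇒ lagging (phase φ = 30.7°).

PF = 0.8595 (lagging, φ = 30.7°)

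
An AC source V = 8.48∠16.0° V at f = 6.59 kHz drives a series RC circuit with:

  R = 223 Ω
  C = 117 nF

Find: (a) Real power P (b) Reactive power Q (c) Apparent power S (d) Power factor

Step 1 — Angular frequency: ω = 2π·f = 2π·6590 = 4.141e+04 rad/s.
Step 2 — Component impedances:
  R: Z = R = 223 Ω
  C: Z = 1/(jωC) = -j/(ω·C) = 0 - j206.4 Ω
Step 3 — Series combination: Z_total = R + C = 223 - j206.4 Ω = 303.9∠-42.8° Ω.
Step 4 — Source phasor: V = 8.48∠16.0° V = 8.151 + j2.337 V.
Step 5 — Current: I = V / Z = 0.01446 + j0.02387 A = 0.02791∠58.8° A.
Step 6 — Complex power: S = V·I* = 0.1737 - j0.1608 VA.
Step 7 — Real power: P = Re(S) = 0.1737 W.
Step 8 — Reactive power: Q = Im(S) = -0.1608 VAR.
Step 9 — Apparent power: |S| = 0.2366 VA.
Step 10 — Power factor: PF = P/|S| = 0.7339 (leading).

(a) P = 0.1737 W  (b) Q = -0.1608 VAR  (c) S = 0.2366 VA  (d) PF = 0.7339 (leading)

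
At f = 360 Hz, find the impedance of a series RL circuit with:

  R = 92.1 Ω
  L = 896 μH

Step 1 — Angular frequency: ω = 2π·f = 2π·360 = 2262 rad/s.
Step 2 — Component impedances:
  R: Z = R = 92.1 Ω
  L: Z = jωL = j·2262·0.000896 = 0 + j2.027 Ω
Step 3 — Series combination: Z_total = R + L = 92.1 + j2.027 Ω = 92.12∠1.3° Ω.

Z = 92.1 + j2.027 Ω = 92.12∠1.3° Ω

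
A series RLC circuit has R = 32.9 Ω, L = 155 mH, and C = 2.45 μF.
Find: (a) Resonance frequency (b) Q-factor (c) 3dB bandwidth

Step 1 — Resonance: ω₀ = 1/√(LC) = 1/√(0.155·2.45e-06) = 1623 rad/s.
Step 2 — f₀ = ω₀/(2π) = 258.3 Hz.
Step 3 — Series Q: Q = ω₀L/R = 1623·0.155/32.9 = 7.645.
Step 4 — Bandwidth: Δω = ω₀/Q = 212.3 rad/s; BW = Δω/(2π) = 33.78 Hz.

(a) f₀ = 258.3 Hz  (b) Q = 7.645  (c) BW = 33.78 Hz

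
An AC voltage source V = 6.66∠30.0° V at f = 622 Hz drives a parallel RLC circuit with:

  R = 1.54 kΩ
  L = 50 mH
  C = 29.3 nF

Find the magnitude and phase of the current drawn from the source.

Step 1 — Angular frequency: ω = 2π·f = 2π·622 = 3908 rad/s.
Step 2 — Component impedances:
  R: Z = R = 1540 Ω
  L: Z = jωL = j·3908·0.05 = 0 + j195.4 Ω
  C: Z = 1/(jωC) = -j/(ω·C) = 0 - j8733 Ω
Step 3 — Parallel combination: 1/Z_total = 1/R + 1/L + 1/C; Z_total = 25.51 + j196.6 Ω = 198.2∠82.6° Ω.
Step 4 — Source phasor: V = 6.66∠30.0° V = 5.768 + j3.33 V.
Step 5 — Ohm's law: I = V / Z_total = (5.768 + j3.33) / (25.51 + j196.6) = 0.02041 - j0.02669 A.
Step 6 — Convert to polar: |I| = 0.0336 A, ∠I = -52.6°.

I = 0.0336∠-52.6° A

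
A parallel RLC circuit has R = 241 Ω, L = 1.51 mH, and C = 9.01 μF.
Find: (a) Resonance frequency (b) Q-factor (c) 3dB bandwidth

Step 1 — Resonance: ω₀ = 1/√(LC) = 1/√(0.00151·9.01e-06) = 8573 rad/s.
Step 2 — f₀ = ω₀/(2π) = 1364 Hz.
Step 3 — Parallel Q: Q = R/(ω₀L) = 241/(8573·0.00151) = 18.62.
Step 4 — Bandwidth: Δω = ω₀/Q = 460.5 rad/s; BW = Δω/(2π) = 73.3 Hz.

(a) f₀ = 1364 Hz  (b) Q = 18.62  (c) BW = 73.3 Hz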